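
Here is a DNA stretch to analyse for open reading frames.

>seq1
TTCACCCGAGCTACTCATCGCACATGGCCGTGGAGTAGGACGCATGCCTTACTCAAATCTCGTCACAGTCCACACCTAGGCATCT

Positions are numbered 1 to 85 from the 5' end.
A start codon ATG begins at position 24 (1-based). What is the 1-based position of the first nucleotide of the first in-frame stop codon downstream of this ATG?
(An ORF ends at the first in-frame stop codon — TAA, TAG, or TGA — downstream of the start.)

36

Codons from position 24: ATG (24–26), GCC (27–29), GTG (30–32), GAG (33–35), TAG (36–38).
TAG is a stop codon; it begins at position 36.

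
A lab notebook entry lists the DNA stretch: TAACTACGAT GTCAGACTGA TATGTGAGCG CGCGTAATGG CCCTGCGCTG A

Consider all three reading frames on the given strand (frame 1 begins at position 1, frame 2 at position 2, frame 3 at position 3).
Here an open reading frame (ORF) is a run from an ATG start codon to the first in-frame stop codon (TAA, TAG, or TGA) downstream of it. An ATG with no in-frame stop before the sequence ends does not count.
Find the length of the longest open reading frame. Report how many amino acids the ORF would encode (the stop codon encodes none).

Frame 1: TAA CTA CGA TGT CAG ACT GAT ATG TGA GCG CGC GTA ATG GCC CTG CGC TGA — ATG at 22, stop TGA at 25 → 6 nt; ATG at 37, stop TGA at 49 → 15 nt.
Frame 2: AAC TAC GAT GTC AGA CTG ATA TGT GAG CGC GCG TAA TGG CCC TGC GCT — no ATG→stop ORF.
Frame 3: ACT ACG ATG TCA GAC TGA TAT GTG AGC GCG CGT AAT GGC CCT GCG CTG — ATG at 9, stop TGA at 18 → 12 nt.
Longest: frame 1, positions 37–51, 15 nt = 5 codons = 4 aa. → 4 amino acids.

4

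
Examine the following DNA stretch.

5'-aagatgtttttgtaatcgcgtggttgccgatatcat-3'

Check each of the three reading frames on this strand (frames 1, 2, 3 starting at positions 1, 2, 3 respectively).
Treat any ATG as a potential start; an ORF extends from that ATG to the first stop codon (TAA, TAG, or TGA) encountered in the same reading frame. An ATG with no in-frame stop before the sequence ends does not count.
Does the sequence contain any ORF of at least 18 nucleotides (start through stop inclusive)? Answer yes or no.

no

Frame 1: AAG ATG TTT TTG TAA TCG CGT GGT TGC CGA TAT CAT — ATG at 4, stop TAA at 13 → 12 nt.
Frame 2: AGA TGT TTT TGT AAT CGC GTG GTT GCC GAT ATC — no ATG→stop ORF.
Frame 3: GAT GTT TTT GTA ATC GCG TGG TTG CCG ATA TCA — no ATG→stop ORF.
Largest ORF found is 12 nucleotides < 18, so no.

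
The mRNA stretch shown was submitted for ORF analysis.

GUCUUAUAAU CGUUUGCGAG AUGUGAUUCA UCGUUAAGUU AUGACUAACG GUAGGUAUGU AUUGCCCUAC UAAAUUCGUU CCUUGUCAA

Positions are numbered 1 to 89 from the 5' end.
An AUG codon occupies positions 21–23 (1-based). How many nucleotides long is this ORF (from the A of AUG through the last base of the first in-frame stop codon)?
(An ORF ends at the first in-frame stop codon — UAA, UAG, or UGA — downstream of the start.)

Codons from position 21: AUG (21–23), UGA (24–26).
UGA is the first in-frame stop; ORF spans 21–26, 6 nucleotides.

6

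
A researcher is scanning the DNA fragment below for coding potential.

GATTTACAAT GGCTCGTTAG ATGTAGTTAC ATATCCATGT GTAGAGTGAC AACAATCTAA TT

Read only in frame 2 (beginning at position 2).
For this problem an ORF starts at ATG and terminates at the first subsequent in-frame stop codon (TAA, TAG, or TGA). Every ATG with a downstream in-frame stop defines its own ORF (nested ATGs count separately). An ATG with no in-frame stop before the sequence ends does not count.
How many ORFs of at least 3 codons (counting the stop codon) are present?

Frame 2: ATT TAC AAT GGC TCG TTA GAT GTA GTT ACA TAT CCA TGT GTA GAG TGA CAA CAA TCT AAT — no ATG→stop ORF.
No ORF reaches 3 codons. Count = 0.

0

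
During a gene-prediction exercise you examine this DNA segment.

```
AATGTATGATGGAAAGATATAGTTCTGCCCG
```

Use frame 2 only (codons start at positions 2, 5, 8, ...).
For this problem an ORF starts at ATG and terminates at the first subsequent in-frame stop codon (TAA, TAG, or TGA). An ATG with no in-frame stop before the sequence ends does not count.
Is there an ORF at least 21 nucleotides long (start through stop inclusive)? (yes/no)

yes

Frame 2: ATG TAT GAT GGA AAG ATA TAG TTC TGC CCG — ATG at 2, stop TAG at 20 → 21 nt.
Frame 2 has an ORF of 21 nucleotides (positions 2–22) ≥ 21, so yes.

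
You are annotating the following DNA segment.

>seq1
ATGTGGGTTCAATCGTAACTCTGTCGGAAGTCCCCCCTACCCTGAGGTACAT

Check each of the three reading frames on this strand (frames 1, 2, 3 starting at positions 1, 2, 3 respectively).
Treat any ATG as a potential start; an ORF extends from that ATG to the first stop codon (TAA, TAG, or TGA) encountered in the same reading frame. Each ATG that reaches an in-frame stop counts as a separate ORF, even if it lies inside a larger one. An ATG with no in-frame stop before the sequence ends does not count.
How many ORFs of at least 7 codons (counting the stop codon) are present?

0

Frame 1: ATG TGG GTT CAA TCG TAA CTC TGT CGG AAG TCC CCC CTA CCC TGA GGT ACA — ATG at 1, stop TAA at 16 → 18 nt.
Frame 2: TGT GGG TTC AAT CGT AAC TCT GTC GGA AGT CCC CCC TAC CCT GAG GTA CAT — no ATG→stop ORF.
Frame 3: GTG GGT TCA ATC GTA ACT CTG TCG GAA GTC CCC CCT ACC CTG AGG TAC — no ATG→stop ORF.
No ORF reaches 7 codons. Count = 0.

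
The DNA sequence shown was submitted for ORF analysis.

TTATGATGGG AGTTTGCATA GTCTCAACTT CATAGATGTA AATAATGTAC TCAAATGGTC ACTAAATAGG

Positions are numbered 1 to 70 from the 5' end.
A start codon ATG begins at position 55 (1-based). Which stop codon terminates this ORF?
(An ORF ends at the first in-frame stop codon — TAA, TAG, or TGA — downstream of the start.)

Codons from position 55: ATG (55–57), GTC (58–60), ACT (61–63), AAA (64–66), TAG (67–69).
The first in-frame stop codon is TAG.

TAG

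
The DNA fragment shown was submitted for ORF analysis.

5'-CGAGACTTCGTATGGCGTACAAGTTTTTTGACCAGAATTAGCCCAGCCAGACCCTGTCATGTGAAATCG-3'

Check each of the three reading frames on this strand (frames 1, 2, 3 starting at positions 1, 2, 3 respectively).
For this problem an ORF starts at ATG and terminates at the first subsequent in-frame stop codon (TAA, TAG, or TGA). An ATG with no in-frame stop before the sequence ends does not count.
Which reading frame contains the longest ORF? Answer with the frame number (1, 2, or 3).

3

Frame 1: CGA GAC TTC GTA TGG CGT ACA AGT TTT TTG ACC AGA ATT AGC CCA GCC AGA CCC TGT CAT GTG AAA TCG — no ATG→stop ORF.
Frame 2: GAG ACT TCG TAT GGC GTA CAA GTT TTT TGA CCA GAA TTA GCC CAG CCA GAC CCT GTC ATG TGA AAT — ATG at 59, stop TGA at 62 → 6 nt.
Frame 3: AGA CTT CGT ATG GCG TAC AAG TTT TTT GAC CAG AAT TAG CCC AGC CAG ACC CTG TCA TGT GAA ATC — ATG at 12, stop TAG at 39 → 30 nt.
Longest ORF is 30 nt in frame 3 (positions 12–41).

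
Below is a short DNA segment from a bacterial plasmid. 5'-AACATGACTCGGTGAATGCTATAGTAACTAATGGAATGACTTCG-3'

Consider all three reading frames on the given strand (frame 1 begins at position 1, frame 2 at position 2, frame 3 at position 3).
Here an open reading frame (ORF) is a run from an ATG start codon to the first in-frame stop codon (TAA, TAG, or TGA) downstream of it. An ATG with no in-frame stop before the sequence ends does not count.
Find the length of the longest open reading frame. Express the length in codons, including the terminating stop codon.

Frame 1: AAC ATG ACT CGG TGA ATG CTA TAG TAA CTA ATG GAA TGA CTT — ATG at 4, stop TGA at 13 → 12 nt; ATG at 16, stop TAG at 22 → 9 nt; ATG at 31, stop TGA at 37 → 9 nt.
Frame 2: ACA TGA CTC GGT GAA TGC TAT AGT AAC TAA TGG AAT GAC TTC — no ATG→stop ORF.
Frame 3: CAT GAC TCG GTG AAT GCT ATA GTA ACT AAT GGA ATG ACT TCG — no ATG→stop ORF.
Longest: frame 1, positions 4–15, 12 nt = 4 codons = 3 aa. → 4 codons.

4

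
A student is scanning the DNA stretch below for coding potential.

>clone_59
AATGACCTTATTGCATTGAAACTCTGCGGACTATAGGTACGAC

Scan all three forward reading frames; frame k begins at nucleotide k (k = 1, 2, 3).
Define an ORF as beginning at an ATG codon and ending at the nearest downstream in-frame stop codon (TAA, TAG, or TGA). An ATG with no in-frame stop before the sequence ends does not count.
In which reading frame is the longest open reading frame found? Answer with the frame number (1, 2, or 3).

2

Frame 1: AAT GAC CTT ATT GCA TTG AAA CTC TGC GGA CTA TAG GTA CGA — no ATG→stop ORF.
Frame 2: ATG ACC TTA TTG CAT TGA AAC TCT GCG GAC TAT AGG TAC GAC — ATG at 2, stop TGA at 17 → 18 nt.
Frame 3: TGA CCT TAT TGC ATT GAA ACT CTG CGG ACT ATA GGT ACG — no ATG→stop ORF.
Longest ORF is 18 nt in frame 2 (positions 2–19).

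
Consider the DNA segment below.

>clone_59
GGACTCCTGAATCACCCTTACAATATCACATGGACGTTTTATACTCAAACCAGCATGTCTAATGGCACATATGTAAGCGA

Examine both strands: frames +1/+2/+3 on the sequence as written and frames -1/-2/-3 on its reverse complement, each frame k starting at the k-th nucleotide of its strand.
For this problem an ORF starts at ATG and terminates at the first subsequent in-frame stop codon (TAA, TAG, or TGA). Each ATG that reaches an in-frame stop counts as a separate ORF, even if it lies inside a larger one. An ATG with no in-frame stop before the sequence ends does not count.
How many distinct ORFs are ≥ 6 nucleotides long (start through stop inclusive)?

6

Reverse complement (5'→3'): TCGCTTACATATGTGCCATTAGACATGCTGGTTTGAGTATAAAACGTCCATGTGATATTGTAAGGGTGATTCAGGAGTCC
Frame +1: GGA CTC CTG AAT CAC CCT TAC AAT ATC ACA TGG ACG TTT TAT ACT CAA ACC AGC ATG TCT AAT GGC ACA TAT GTA AGC — no ATG→stop ORF.
Frame +2: GAC TCC TGA ATC ACC CTT ACA ATA TCA CAT GGA CGT TTT ATA CTC AAA CCA GCA TGT CTA ATG GCA CAT ATG TAA GCG — ATG at 62, stop TAA at 74 → 15 nt; ATG at 71, stop TAA at 74 → 6 nt.
Frame +3: ACT CCT GAA TCA CCC TTA CAA TAT CAC ATG GAC GTT TTA TAC TCA AAC CAG CAT GTC TAA TGG CAC ATA TGT AAG CGA — ATG at 30, stop TAA at 60 → 33 nt.
Frame -1: TCG CTT ACA TAT GTG CCA TTA GAC ATG CTG GTT TGA GTA TAA AAC GTC CAT GTG ATA TTG TAA GGG TGA TTC AGG AGT — ATG at 25, stop TGA at 34 → 12 nt.
Frame -2: CGC TTA CAT ATG TGC CAT TAG ACA TGC TGG TTT GAG TAT AAA ACG TCC ATG TGA TAT TGT AAG GGT GAT TCA GGA GTC — ATG at 11, stop TAG at 20 → 12 nt; ATG at 50, stop TGA at 53 → 6 nt.
Frame -3: GCT TAC ATA TGT GCC ATT AGA CAT GCT GGT TTG AGT ATA AAA CGT CCA TGT GAT ATT GTA AGG GTG ATT CAG GAG TCC — no ATG→stop ORF.
ORFs ≥ 6 nucleotides: frame +2 62–76 (15 nucleotides), frame +2 71–76 (6 nucleotides), frame +3 30–62 (33 nucleotides), frame -1 25–36 (12 nucleotides), frame -2 11–22 (12 nucleotides), frame -2 50–55 (6 nucleotides). Count = 6.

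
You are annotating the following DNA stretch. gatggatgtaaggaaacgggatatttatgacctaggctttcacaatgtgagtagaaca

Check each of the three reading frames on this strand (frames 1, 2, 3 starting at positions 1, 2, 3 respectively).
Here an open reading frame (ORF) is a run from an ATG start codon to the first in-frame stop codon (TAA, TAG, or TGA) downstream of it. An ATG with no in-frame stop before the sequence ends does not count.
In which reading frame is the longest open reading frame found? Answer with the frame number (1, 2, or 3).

Frame 1: GAT GGA TGT AAG GAA ACG GGA TAT TTA TGA CCT AGG CTT TCA CAA TGT GAG TAG AAC — no ATG→stop ORF.
Frame 2: ATG GAT GTA AGG AAA CGG GAT ATT TAT GAC CTA GGC TTT CAC AAT GTG AGT AGA ACA — no ATG→stop ORF.
Frame 3: TGG ATG TAA GGA AAC GGG ATA TTT ATG ACC TAG GCT TTC ACA ATG TGA GTA GAA — ATG at 6, stop TAA at 9 → 6 nt; ATG at 27, stop TAG at 33 → 9 nt; ATG at 45, stop TGA at 48 → 6 nt.
Longest ORF is 9 nt in frame 3 (positions 27–35).

3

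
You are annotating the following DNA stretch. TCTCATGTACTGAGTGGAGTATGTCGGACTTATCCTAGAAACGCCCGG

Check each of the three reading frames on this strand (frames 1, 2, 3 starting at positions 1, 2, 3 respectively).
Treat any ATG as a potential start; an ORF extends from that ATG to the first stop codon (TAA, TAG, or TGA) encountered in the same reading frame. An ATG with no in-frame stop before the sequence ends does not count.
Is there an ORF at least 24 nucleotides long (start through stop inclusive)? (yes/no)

Frame 1: TCT CAT GTA CTG AGT GGA GTA TGT CGG ACT TAT CCT AGA AAC GCC CGG — no ATG→stop ORF.
Frame 2: CTC ATG TAC TGA GTG GAG TAT GTC GGA CTT ATC CTA GAA ACG CCC — ATG at 5, stop TGA at 11 → 9 nt.
Frame 3: TCA TGT ACT GAG TGG AGT ATG TCG GAC TTA TCC TAG AAA CGC CCG — ATG at 21, stop TAG at 36 → 18 nt.
Largest ORF found is 18 nucleotides < 24, so no.

no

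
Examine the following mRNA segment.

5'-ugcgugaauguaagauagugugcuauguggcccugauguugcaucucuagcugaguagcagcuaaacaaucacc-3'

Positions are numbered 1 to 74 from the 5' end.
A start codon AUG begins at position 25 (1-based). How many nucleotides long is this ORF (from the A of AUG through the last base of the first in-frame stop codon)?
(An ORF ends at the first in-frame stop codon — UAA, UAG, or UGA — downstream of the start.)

Codons from position 25: AUG (25–27), UGG (28–30), CCC (31–33), UGA (34–36).
UGA is the first in-frame stop; ORF spans 25–36, 12 nucleotides.

12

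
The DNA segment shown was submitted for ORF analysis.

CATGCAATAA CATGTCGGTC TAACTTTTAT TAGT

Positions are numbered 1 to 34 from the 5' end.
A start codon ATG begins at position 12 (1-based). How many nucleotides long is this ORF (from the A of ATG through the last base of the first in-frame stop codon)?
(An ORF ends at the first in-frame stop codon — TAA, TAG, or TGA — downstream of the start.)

Codons from position 12: ATG (12–14), TCG (15–17), GTC (18–20), TAA (21–23).
TAA is the first in-frame stop; ORF spans 12–23, 12 nucleotides.

12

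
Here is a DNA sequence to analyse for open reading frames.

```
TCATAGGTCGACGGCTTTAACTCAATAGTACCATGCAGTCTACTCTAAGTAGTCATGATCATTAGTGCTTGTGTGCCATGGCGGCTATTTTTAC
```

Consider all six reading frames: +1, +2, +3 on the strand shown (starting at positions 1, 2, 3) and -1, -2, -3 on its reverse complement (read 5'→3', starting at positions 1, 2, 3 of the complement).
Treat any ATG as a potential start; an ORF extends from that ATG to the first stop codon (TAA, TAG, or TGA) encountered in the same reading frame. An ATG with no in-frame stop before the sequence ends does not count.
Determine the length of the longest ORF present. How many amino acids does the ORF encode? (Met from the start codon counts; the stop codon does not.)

10

Reverse complement (5'→3'): GTAAAAATAGCCGCCATGGCACACAAGCACTAATGATCATGACTACTTAGAGTAGACTGCATGGTACTATTGAGTTAAAGCCGTCGACCTATGA
Frame +1: TCA TAG GTC GAC GGC TTT AAC TCA ATA GTA CCA TGC AGT CTA CTC TAA GTA GTC ATG ATC ATT AGT GCT TGT GTG CCA TGG CGG CTA TTT TTA — no ATG→stop ORF.
Frame +2: CAT AGG TCG ACG GCT TTA ACT CAA TAG TAC CAT GCA GTC TAC TCT AAG TAG TCA TGA TCA TTA GTG CTT GTG TGC CAT GGC GGC TAT TTT TAC — no ATG→stop ORF.
Frame +3: ATA GGT CGA CGG CTT TAA CTC AAT AGT ACC ATG CAG TCT ACT CTA AGT AGT CAT GAT CAT TAG TGC TTG TGT GCC ATG GCG GCT ATT TTT — ATG at 33, stop TAG at 63 → 33 nt.
Frame -1: GTA AAA ATA GCC GCC ATG GCA CAC AAG CAC TAA TGA TCA TGA CTA CTT AGA GTA GAC TGC ATG GTA CTA TTG AGT TAA AGC CGT CGA CCT ATG — ATG at 16, stop TAA at 31 → 18 nt; ATG at 61, stop TAA at 76 → 18 nt.
Frame -2: TAA AAA TAG CCG CCA TGG CAC ACA AGC ACT AAT GAT CAT GAC TAC TTA GAG TAG ACT GCA TGG TAC TAT TGA GTT AAA GCC GTC GAC CTA TGA — no ATG→stop ORF.
Frame -3: AAA AAT AGC CGC CAT GGC ACA CAA GCA CTA ATG ATC ATG ACT ACT TAG AGT AGA CTG CAT GGT ACT ATT GAG TTA AAG CCG TCG ACC TAT — ATG at 33, stop TAG at 48 → 18 nt; ATG at 39, stop TAG at 48 → 12 nt.
Longest: frame +3, positions 33–65, 33 nt = 11 codons = 10 aa. → 10 amino acids.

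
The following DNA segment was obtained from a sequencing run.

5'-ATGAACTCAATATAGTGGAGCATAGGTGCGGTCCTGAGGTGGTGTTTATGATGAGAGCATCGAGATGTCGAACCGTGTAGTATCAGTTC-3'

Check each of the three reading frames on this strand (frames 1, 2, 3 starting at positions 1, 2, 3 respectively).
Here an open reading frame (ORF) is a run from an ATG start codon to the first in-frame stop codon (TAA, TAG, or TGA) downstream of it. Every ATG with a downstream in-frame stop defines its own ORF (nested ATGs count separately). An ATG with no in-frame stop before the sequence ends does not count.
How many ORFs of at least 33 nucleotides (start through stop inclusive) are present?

Frame 1: ATG AAC TCA ATA TAG TGG AGC ATA GGT GCG GTC CTG AGG TGG TGT TTA TGA TGA GAG CAT CGA GAT GTC GAA CCG TGT AGT ATC AGT — ATG at 1, stop TAG at 13 → 15 nt.
Frame 2: TGA ACT CAA TAT AGT GGA GCA TAG GTG CGG TCC TGA GGT GGT GTT TAT GAT GAG AGC ATC GAG ATG TCG AAC CGT GTA GTA TCA GTT — no ATG→stop ORF.
Frame 3: GAA CTC AAT ATA GTG GAG CAT AGG TGC GGT CCT GAG GTG GTG TTT ATG ATG AGA GCA TCG AGA TGT CGA ACC GTG TAG TAT CAG TTC — ATG at 48, stop TAG at 78 → 33 nt; ATG at 51, stop TAG at 78 → 30 nt.
ORFs ≥ 33 nucleotides: frame 3 48–80 (33 nucleotides). Count = 1.

1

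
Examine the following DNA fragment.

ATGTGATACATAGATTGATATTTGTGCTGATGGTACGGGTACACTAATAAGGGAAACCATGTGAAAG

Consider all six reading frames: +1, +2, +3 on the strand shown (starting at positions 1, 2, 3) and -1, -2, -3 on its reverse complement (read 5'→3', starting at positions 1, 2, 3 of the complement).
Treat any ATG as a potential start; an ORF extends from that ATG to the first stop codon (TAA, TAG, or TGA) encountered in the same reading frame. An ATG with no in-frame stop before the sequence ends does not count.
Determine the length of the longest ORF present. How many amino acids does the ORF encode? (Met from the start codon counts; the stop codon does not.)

Reverse complement (5'→3'): CTTTCACATGGTTTCCCTTATTAGTGTACCCGTACCATCAGCACAAATATCAATCTATGTATCACAT
Frame +1: ATG TGA TAC ATA GAT TGA TAT TTG TGC TGA TGG TAC GGG TAC ACT AAT AAG GGA AAC CAT GTG AAA — ATG at 1, stop TGA at 4 → 6 nt.
Frame +2: TGT GAT ACA TAG ATT GAT ATT TGT GCT GAT GGT ACG GGT ACA CTA ATA AGG GAA ACC ATG TGA AAG — ATG at 59, stop TGA at 62 → 6 nt.
Frame +3: GTG ATA CAT AGA TTG ATA TTT GTG CTG ATG GTA CGG GTA CAC TAA TAA GGG AAA CCA TGT GAA — ATG at 30, stop TAA at 45 → 18 nt.
Frame -1: CTT TCA CAT GGT TTC CCT TAT TAG TGT ACC CGT ACC ATC AGC ACA AAT ATC AAT CTA TGT ATC ACA — no ATG→stop ORF.
Frame -2: TTT CAC ATG GTT TCC CTT ATT AGT GTA CCC GTA CCA TCA GCA CAA ATA TCA ATC TAT GTA TCA CAT — no ATG→stop ORF.
Frame -3: TTC ACA TGG TTT CCC TTA TTA GTG TAC CCG TAC CAT CAG CAC AAA TAT CAA TCT ATG TAT CAC — no ATG→stop ORF.
Longest: frame +3, positions 30–47, 18 nt = 6 codons = 5 aa. → 5 amino acids.

5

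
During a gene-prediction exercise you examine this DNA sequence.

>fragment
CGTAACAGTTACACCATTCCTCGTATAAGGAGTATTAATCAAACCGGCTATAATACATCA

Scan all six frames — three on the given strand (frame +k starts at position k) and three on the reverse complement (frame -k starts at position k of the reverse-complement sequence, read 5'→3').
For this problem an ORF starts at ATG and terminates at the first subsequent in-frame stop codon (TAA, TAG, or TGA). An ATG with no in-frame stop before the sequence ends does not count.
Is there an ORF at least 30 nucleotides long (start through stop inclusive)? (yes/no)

Reverse complement (5'→3'): TGATGTATTATAGCCGGTTTGATTAATACTCCTTATACGAGGAATGGTGTAACTGTTACG
Frame +1: CGT AAC AGT TAC ACC ATT CCT CGT ATA AGG AGT ATT AAT CAA ACC GGC TAT AAT ACA TCA — no ATG→stop ORF.
Frame +2: GTA ACA GTT ACA CCA TTC CTC GTA TAA GGA GTA TTA ATC AAA CCG GCT ATA ATA CAT — no ATG→stop ORF.
Frame +3: TAA CAG TTA CAC CAT TCC TCG TAT AAG GAG TAT TAA TCA AAC CGG CTA TAA TAC ATC — no ATG→stop ORF.
Frame -1: TGA TGT ATT ATA GCC GGT TTG ATT AAT ACT CCT TAT ACG AGG AAT GGT GTA ACT GTT ACG — no ATG→stop ORF.
Frame -2: GAT GTA TTA TAG CCG GTT TGA TTA ATA CTC CTT ATA CGA GGA ATG GTG TAA CTG TTA — ATG at 44, stop TAA at 50 → 9 nt.
Frame -3: ATG TAT TAT AGC CGG TTT GAT TAA TAC TCC TTA TAC GAG GAA TGG TGT AAC TGT TAC — ATG at 3, stop TAA at 24 → 24 nt.
Largest ORF found is 24 nucleotides < 30, so no.

no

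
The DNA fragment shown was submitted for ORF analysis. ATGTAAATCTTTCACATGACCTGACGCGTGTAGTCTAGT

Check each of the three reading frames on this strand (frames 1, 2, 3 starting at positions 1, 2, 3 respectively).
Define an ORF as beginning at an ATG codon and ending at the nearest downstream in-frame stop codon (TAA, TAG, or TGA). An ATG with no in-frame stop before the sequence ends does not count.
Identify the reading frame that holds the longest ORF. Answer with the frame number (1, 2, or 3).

Frame 1: ATG TAA ATC TTT CAC ATG ACC TGA CGC GTG TAG TCT AGT — ATG at 1, stop TAA at 4 → 6 nt; ATG at 16, stop TGA at 22 → 9 nt.
Frame 2: TGT AAA TCT TTC ACA TGA CCT GAC GCG TGT AGT CTA — no ATG→stop ORF.
Frame 3: GTA AAT CTT TCA CAT GAC CTG ACG CGT GTA GTC TAG — no ATG→stop ORF.
Longest ORF is 9 nt in frame 1 (positions 16–24).

1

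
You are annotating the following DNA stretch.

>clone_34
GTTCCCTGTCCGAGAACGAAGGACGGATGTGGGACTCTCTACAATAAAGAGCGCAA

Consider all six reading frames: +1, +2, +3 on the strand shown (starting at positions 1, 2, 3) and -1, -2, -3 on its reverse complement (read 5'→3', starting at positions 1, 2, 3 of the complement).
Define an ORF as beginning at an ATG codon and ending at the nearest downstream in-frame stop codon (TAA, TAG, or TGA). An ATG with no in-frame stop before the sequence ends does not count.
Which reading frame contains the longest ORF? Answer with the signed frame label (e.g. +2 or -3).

+3

Reverse complement (5'→3'): TTGCGCTCTTTATTGTAGAGAGTCCCACATCCGTCCTTCGTTCTCGGACAGGGAAC
Frame +1: GTT CCC TGT CCG AGA ACG AAG GAC GGA TGT GGG ACT CTC TAC AAT AAA GAG CGC — no ATG→stop ORF.
Frame +2: TTC CCT GTC CGA GAA CGA AGG ACG GAT GTG GGA CTC TCT ACA ATA AAG AGC GCA — no ATG→stop ORF.
Frame +3: TCC CTG TCC GAG AAC GAA GGA CGG ATG TGG GAC TCT CTA CAA TAA AGA GCG CAA — ATG at 27, stop TAA at 45 → 21 nt.
Frame -1: TTG CGC TCT TTA TTG TAG AGA GTC CCA CAT CCG TCC TTC GTT CTC GGA CAG GGA — no ATG→stop ORF.
Frame -2: TGC GCT CTT TAT TGT AGA GAG TCC CAC ATC CGT CCT TCG TTC TCG GAC AGG GAA — no ATG→stop ORF.
Frame -3: GCG CTC TTT ATT GTA GAG AGT CCC ACA TCC GTC CTT CGT TCT CGG ACA GGG AAC — no ATG→stop ORF.
Longest ORF is 21 nt in frame +3 (positions 27–47).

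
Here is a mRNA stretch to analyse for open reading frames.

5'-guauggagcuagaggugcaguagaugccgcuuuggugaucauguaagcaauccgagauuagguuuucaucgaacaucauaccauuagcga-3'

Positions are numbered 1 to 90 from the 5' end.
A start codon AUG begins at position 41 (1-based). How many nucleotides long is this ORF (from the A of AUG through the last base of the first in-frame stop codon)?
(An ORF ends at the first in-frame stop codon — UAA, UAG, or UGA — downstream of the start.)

6

Codons from position 41: AUG (41–43), UAA (44–46).
UAA is the first in-frame stop; ORF spans 41–46, 6 nucleotides.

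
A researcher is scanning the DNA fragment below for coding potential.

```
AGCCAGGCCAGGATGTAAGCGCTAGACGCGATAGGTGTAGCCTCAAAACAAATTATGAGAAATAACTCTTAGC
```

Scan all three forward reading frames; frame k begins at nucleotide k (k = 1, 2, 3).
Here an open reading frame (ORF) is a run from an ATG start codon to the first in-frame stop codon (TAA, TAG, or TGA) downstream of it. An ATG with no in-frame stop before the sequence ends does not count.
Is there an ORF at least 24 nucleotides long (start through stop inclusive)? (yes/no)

no

Frame 1: AGC CAG GCC AGG ATG TAA GCG CTA GAC GCG ATA GGT GTA GCC TCA AAA CAA ATT ATG AGA AAT AAC TCT TAG — ATG at 13, stop TAA at 16 → 6 nt; ATG at 55, stop TAG at 70 → 18 nt.
Frame 2: GCC AGG CCA GGA TGT AAG CGC TAG ACG CGA TAG GTG TAG CCT CAA AAC AAA TTA TGA GAA ATA ACT CTT AGC — no ATG→stop ORF.
Frame 3: CCA GGC CAG GAT GTA AGC GCT AGA CGC GAT AGG TGT AGC CTC AAA ACA AAT TAT GAG AAA TAA CTC TTA — no ATG→stop ORF.
Largest ORF found is 18 nucleotides < 24, so no.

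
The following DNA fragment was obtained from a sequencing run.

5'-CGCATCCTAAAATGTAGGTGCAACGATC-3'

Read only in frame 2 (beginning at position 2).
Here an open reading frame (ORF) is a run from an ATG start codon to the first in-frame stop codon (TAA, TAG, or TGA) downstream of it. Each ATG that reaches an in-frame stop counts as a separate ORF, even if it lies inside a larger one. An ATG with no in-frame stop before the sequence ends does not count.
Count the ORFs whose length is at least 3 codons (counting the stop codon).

Frame 2: GCA TCC TAA AAT GTA GGT GCA ACG ATC — no ATG→stop ORF.
No ORF reaches 3 codons. Count = 0.

0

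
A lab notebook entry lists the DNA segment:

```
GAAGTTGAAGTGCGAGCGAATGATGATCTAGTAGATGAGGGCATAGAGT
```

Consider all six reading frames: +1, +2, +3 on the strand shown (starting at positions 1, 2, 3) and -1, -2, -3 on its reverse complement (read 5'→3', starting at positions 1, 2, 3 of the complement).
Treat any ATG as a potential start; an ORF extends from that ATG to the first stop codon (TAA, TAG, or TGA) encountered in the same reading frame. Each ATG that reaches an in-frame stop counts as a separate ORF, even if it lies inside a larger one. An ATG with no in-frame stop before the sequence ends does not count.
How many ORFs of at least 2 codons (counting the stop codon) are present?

3

Reverse complement (5'→3'): ACTCTATGCCCTCATCTACTAGATCATCATTCGCTCGCACTTCAACTTC
Frame +1: GAA GTT GAA GTG CGA GCG AAT GAT GAT CTA GTA GAT GAG GGC ATA GAG — no ATG→stop ORF.
Frame +2: AAG TTG AAG TGC GAG CGA ATG ATG ATC TAG TAG ATG AGG GCA TAG AGT — ATG at 20, stop TAG at 29 → 12 nt; ATG at 23, stop TAG at 29 → 9 nt; ATG at 35, stop TAG at 44 → 12 nt.
Frame +3: AGT TGA AGT GCG AGC GAA TGA TGA TCT AGT AGA TGA GGG CAT AGA — no ATG→stop ORF.
Frame -1: ACT CTA TGC CCT CAT CTA CTA GAT CAT CAT TCG CTC GCA CTT CAA CTT — no ATG→stop ORF.
Frame -2: CTC TAT GCC CTC ATC TAC TAG ATC ATC ATT CGC TCG CAC TTC AAC TTC — no ATG→stop ORF.
Frame -3: TCT ATG CCC TCA TCT ACT AGA TCA TCA TTC GCT CGC ACT TCA ACT — no ATG→stop ORF.
ORFs ≥ 2 codons: frame +2 20–31 (4 codons), frame +2 23–31 (3 codons), frame +2 35–46 (4 codons). Count = 3.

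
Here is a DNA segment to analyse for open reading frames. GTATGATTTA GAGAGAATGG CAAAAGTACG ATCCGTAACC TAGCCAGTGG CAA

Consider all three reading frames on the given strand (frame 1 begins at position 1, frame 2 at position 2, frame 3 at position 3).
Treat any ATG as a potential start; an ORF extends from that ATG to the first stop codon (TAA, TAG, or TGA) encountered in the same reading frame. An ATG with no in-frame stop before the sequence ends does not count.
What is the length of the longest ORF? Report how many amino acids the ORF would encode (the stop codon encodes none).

8

Frame 1: GTA TGA TTT AGA GAG AAT GGC AAA AGT ACG ATC CGT AAC CTA GCC AGT GGC — no ATG→stop ORF.
Frame 2: TAT GAT TTA GAG AGA ATG GCA AAA GTA CGA TCC GTA ACC TAG CCA GTG GCA — ATG at 17, stop TAG at 41 → 27 nt.
Frame 3: ATG ATT TAG AGA GAA TGG CAA AAG TAC GAT CCG TAA CCT AGC CAG TGG CAA — ATG at 3, stop TAG at 9 → 9 nt.
Longest: frame 2, positions 17–43, 27 nt = 9 codons = 8 aa. → 8 amino acids.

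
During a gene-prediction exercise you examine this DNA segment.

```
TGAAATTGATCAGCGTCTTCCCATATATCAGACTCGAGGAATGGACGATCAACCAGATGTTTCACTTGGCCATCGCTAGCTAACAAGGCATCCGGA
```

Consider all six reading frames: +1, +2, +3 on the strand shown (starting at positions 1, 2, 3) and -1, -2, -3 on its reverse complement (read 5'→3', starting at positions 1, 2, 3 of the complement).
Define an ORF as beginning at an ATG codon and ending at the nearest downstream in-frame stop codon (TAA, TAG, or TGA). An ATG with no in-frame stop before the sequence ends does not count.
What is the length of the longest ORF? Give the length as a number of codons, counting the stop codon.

Reverse complement (5'→3'): TCCGGATGCCTTGTTAGCTAGCGATGGCCAAGTGAAACATCTGGTTGATCGTCCATTCCTCGAGTCTGATATATGGGAAGACGCTGATCAATTTCA
Frame +1: TGA AAT TGA TCA GCG TCT TCC CAT ATA TCA GAC TCG AGG AAT GGA CGA TCA ACC AGA TGT TTC ACT TGG CCA TCG CTA GCT AAC AAG GCA TCC GGA — no ATG→stop ORF.
Frame +2: GAA ATT GAT CAG CGT CTT CCC ATA TAT CAG ACT CGA GGA ATG GAC GAT CAA CCA GAT GTT TCA CTT GGC CAT CGC TAG CTA ACA AGG CAT CCG — ATG at 41, stop TAG at 77 → 39 nt.
Frame +3: AAA TTG ATC AGC GTC TTC CCA TAT ATC AGA CTC GAG GAA TGG ACG ATC AAC CAG ATG TTT CAC TTG GCC ATC GCT AGC TAA CAA GGC ATC CGG — ATG at 57, stop TAA at 81 → 27 nt.
Frame -1: TCC GGA TGC CTT GTT AGC TAG CGA TGG CCA AGT GAA ACA TCT GGT TGA TCG TCC ATT CCT CGA GTC TGA TAT ATG GGA AGA CGC TGA TCA ATT TCA — ATG at 73, stop TGA at 85 → 15 nt.
Frame -2: CCG GAT GCC TTG TTA GCT AGC GAT GGC CAA GTG AAA CAT CTG GTT GAT CGT CCA TTC CTC GAG TCT GAT ATA TGG GAA GAC GCT GAT CAA TTT — no ATG→stop ORF.
Frame -3: CGG ATG CCT TGT TAG CTA GCG ATG GCC AAG TGA AAC ATC TGG TTG ATC GTC CAT TCC TCG AGT CTG ATA TAT GGG AAG ACG CTG ATC AAT TTC — ATG at 6, stop TAG at 15 → 12 nt; ATG at 24, stop TGA at 33 → 12 nt.
Longest: frame +2, positions 41–79, 39 nt = 13 codons = 12 aa. → 13 codons.

13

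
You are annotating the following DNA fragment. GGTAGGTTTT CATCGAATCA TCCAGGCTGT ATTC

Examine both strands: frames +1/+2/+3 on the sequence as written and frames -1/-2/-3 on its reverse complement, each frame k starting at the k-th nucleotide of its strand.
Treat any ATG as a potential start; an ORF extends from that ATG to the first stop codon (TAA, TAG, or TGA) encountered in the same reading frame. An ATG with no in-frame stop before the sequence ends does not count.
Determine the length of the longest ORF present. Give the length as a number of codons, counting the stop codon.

4

Reverse complement (5'→3'): GAATACAGCCTGGATGATTCGATGAAAACCTACC
Frame +1: GGT AGG TTT TCA TCG AAT CAT CCA GGC TGT ATT — no ATG→stop ORF.
Frame +2: GTA GGT TTT CAT CGA ATC ATC CAG GCT GTA TTC — no ATG→stop ORF.
Frame +3: TAG GTT TTC ATC GAA TCA TCC AGG CTG TAT — no ATG→stop ORF.
Frame -1: GAA TAC AGC CTG GAT GAT TCG ATG AAA ACC TAC — no ATG→stop ORF.
Frame -2: AAT ACA GCC TGG ATG ATT CGA TGA AAA CCT ACC — ATG at 14, stop TGA at 23 → 12 nt.
Frame -3: ATA CAG CCT GGA TGA TTC GAT GAA AAC CTA — no ATG→stop ORF.
Longest: frame -2, positions 14–25, 12 nt = 4 codons = 3 aa. → 4 codons.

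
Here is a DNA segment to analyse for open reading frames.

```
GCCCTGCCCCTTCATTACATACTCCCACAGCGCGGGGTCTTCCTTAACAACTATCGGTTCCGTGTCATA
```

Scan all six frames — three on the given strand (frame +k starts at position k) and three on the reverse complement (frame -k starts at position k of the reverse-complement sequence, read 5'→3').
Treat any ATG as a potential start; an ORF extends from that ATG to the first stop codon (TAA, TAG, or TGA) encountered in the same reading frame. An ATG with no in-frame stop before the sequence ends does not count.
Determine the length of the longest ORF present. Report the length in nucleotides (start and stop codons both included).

18

Reverse complement (5'→3'): TATGACACGGAACCGATAGTTGTTAAGGAAGACCCCGCGCTGTGGGAGTATGTAATGAAGGGGCAGGGC
Frame +1: GCC CTG CCC CTT CAT TAC ATA CTC CCA CAG CGC GGG GTC TTC CTT AAC AAC TAT CGG TTC CGT GTC ATA — no ATG→stop ORF.
Frame +2: CCC TGC CCC TTC ATT ACA TAC TCC CAC AGC GCG GGG TCT TCC TTA ACA ACT ATC GGT TCC GTG TCA — no ATG→stop ORF.
Frame +3: CCT GCC CCT TCA TTA CAT ACT CCC ACA GCG CGG GGT CTT CCT TAA CAA CTA TCG GTT CCG TGT CAT — no ATG→stop ORF.
Frame -1: TAT GAC ACG GAA CCG ATA GTT GTT AAG GAA GAC CCC GCG CTG TGG GAG TAT GTA ATG AAG GGG CAG GGC — no ATG→stop ORF.
Frame -2: ATG ACA CGG AAC CGA TAG TTG TTA AGG AAG ACC CCG CGC TGT GGG AGT ATG TAA TGA AGG GGC AGG — ATG at 2, stop TAG at 17 → 18 nt; ATG at 50, stop TAA at 53 → 6 nt.
Frame -3: TGA CAC GGA ACC GAT AGT TGT TAA GGA AGA CCC CGC GCT GTG GGA GTA TGT AAT GAA GGG GCA GGG — no ATG→stop ORF.
Longest: frame -2, positions 2–19, 18 nt = 6 codons = 5 aa. → 18 nucleotides.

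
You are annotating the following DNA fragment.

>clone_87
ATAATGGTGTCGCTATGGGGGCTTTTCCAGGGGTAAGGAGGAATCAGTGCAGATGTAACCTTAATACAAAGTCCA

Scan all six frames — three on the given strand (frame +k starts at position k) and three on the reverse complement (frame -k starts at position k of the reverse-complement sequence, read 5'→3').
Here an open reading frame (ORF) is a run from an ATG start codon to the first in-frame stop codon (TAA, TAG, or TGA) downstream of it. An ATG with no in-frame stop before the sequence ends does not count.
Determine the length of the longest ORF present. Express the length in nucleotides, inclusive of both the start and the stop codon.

Reverse complement (5'→3'): TGGACTTTGTATTAAGGTTACATCTGCACTGATTCCTCCTTACCCCTGGAAAAGCCCCCATAGCGACACCATTAT
Frame +1: ATA ATG GTG TCG CTA TGG GGG CTT TTC CAG GGG TAA GGA GGA ATC AGT GCA GAT GTA ACC TTA ATA CAA AGT CCA — ATG at 4, stop TAA at 34 → 33 nt.
Frame +2: TAA TGG TGT CGC TAT GGG GGC TTT TCC AGG GGT AAG GAG GAA TCA GTG CAG ATG TAA CCT TAA TAC AAA GTC — ATG at 53, stop TAA at 56 → 6 nt.
Frame +3: AAT GGT GTC GCT ATG GGG GCT TTT CCA GGG GTA AGG AGG AAT CAG TGC AGA TGT AAC CTT AAT ACA AAG TCC — no ATG→stop ORF.
Frame -1: TGG ACT TTG TAT TAA GGT TAC ATC TGC ACT GAT TCC TCC TTA CCC CTG GAA AAG CCC CCA TAG CGA CAC CAT TAT — no ATG→stop ORF.
Frame -2: GGA CTT TGT ATT AAG GTT ACA TCT GCA CTG ATT CCT CCT TAC CCC TGG AAA AGC CCC CAT AGC GAC ACC ATT — no ATG→stop ORF.
Frame -3: GAC TTT GTA TTA AGG TTA CAT CTG CAC TGA TTC CTC CTT ACC CCT GGA AAA GCC CCC ATA GCG ACA CCA TTA — no ATG→stop ORF.
Longest: frame +1, positions 4–36, 33 nt = 11 codons = 10 aa. → 33 nucleotides.

33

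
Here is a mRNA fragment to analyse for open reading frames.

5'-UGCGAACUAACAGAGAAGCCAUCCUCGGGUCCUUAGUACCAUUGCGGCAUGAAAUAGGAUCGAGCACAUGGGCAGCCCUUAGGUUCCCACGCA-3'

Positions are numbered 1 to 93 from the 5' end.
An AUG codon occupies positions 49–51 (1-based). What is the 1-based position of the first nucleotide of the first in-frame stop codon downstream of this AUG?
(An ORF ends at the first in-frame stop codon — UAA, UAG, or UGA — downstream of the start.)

Codons from position 49: AUG (49–51), AAA (52–54), UAG (55–57).
UAG is a stop codon; it begins at position 55.

55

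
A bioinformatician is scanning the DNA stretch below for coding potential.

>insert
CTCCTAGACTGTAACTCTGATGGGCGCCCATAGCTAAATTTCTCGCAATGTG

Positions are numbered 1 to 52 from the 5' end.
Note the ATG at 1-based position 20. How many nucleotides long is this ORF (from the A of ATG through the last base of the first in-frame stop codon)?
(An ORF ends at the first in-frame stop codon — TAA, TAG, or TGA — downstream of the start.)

18

Codons from position 20: ATG (20–22), GGC (23–25), GCC (26–28), CAT (29–31), AGC (32–34), TAA (35–37).
TAA is the first in-frame stop; ORF spans 20–37, 18 nucleotides.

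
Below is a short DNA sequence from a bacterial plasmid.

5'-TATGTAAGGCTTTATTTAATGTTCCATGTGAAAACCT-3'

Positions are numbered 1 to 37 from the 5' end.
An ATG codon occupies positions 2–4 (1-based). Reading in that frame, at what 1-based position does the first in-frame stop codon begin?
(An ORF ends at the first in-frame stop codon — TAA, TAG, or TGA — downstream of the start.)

Codons from position 2: ATG (2–4), TAA (5–7).
TAA is a stop codon; it begins at position 5.

5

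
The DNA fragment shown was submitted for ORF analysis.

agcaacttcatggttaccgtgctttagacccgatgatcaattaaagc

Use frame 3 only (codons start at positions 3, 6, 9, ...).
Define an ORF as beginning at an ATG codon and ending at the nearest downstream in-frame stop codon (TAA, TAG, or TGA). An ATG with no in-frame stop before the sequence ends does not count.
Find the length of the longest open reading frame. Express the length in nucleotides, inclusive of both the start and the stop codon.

Frame 3: CAA CTT CAT GGT TAC CGT GCT TTA GAC CCG ATG ATC AAT TAA AGC — ATG at 33, stop TAA at 42 → 12 nt.
Longest: frame 3, positions 33–44, 12 nt = 4 codons = 3 aa. → 12 nucleotides.

12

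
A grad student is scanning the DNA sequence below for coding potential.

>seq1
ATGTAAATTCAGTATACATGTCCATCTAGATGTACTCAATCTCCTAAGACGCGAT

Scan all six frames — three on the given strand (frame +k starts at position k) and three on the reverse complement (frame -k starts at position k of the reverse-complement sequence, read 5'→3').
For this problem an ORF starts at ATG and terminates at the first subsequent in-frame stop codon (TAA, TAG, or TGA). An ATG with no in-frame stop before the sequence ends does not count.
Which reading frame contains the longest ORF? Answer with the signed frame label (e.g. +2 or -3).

+3

Reverse complement (5'→3'): ATCGCGTCTTAGGAGATTGAGTACATCTAGATGGACATGTATACTGAATTTACAT
Frame +1: ATG TAA ATT CAG TAT ACA TGT CCA TCT AGA TGT ACT CAA TCT CCT AAG ACG CGA — ATG at 1, stop TAA at 4 → 6 nt.
Frame +2: TGT AAA TTC AGT ATA CAT GTC CAT CTA GAT GTA CTC AAT CTC CTA AGA CGC GAT — no ATG→stop ORF.
Frame +3: GTA AAT TCA GTA TAC ATG TCC ATC TAG ATG TAC TCA ATC TCC TAA GAC GCG — ATG at 18, stop TAG at 27 → 12 nt; ATG at 30, stop TAA at 45 → 18 nt.
Frame -1: ATC GCG TCT TAG GAG ATT GAG TAC ATC TAG ATG GAC ATG TAT ACT GAA TTT ACA — no ATG→stop ORF.
Frame -2: TCG CGT CTT AGG AGA TTG AGT ACA TCT AGA TGG ACA TGT ATA CTG AAT TTA CAT — no ATG→stop ORF.
Frame -3: CGC GTC TTA GGA GAT TGA GTA CAT CTA GAT GGA CAT GTA TAC TGA ATT TAC — no ATG→stop ORF.
Longest ORF is 18 nt in frame +3 (positions 30–47).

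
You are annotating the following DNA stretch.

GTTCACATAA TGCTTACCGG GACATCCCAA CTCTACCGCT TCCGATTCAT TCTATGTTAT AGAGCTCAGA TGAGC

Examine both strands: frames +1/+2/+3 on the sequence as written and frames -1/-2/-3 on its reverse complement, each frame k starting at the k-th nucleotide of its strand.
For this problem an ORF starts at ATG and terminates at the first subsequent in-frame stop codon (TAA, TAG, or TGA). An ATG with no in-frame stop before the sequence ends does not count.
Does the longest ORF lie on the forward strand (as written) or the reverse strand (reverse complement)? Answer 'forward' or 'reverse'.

reverse

Reverse complement (5'→3'): GCTCATCTGAGCTCTATAACATAGAATGAATCGGAAGCGGTAGAGTTGGGATGTCCCGGTAAGCATTATGTGAAC
Frame +1: GTT CAC ATA ATG CTT ACC GGG ACA TCC CAA CTC TAC CGC TTC CGA TTC ATT CTA TGT TAT AGA GCT CAG ATG AGC — no ATG→stop ORF.
Frame +2: TTC ACA TAA TGC TTA CCG GGA CAT CCC AAC TCT ACC GCT TCC GAT TCA TTC TAT GTT ATA GAG CTC AGA TGA — no ATG→stop ORF.
Frame +3: TCA CAT AAT GCT TAC CGG GAC ATC CCA ACT CTA CCG CTT CCG ATT CAT TCT ATG TTA TAG AGC TCA GAT GAG — ATG at 54, stop TAG at 60 → 9 nt.
Frame -1: GCT CAT CTG AGC TCT ATA ACA TAG AAT GAA TCG GAA GCG GTA GAG TTG GGA TGT CCC GGT AAG CAT TAT GTG AAC — no ATG→stop ORF.
Frame -2: CTC ATC TGA GCT CTA TAA CAT AGA ATG AAT CGG AAG CGG TAG AGT TGG GAT GTC CCG GTA AGC ATT ATG TGA — ATG at 26, stop TAG at 41 → 18 nt; ATG at 68, stop TGA at 71 → 6 nt.
Frame -3: TCA TCT GAG CTC TAT AAC ATA GAA TGA ATC GGA AGC GGT AGA GTT GGG ATG TCC CGG TAA GCA TTA TGT GAA — ATG at 51, stop TAA at 60 → 12 nt.
Forward-strand max 9 nt; reverse-strand max 18 nt. The reverse strand has the longer ORF.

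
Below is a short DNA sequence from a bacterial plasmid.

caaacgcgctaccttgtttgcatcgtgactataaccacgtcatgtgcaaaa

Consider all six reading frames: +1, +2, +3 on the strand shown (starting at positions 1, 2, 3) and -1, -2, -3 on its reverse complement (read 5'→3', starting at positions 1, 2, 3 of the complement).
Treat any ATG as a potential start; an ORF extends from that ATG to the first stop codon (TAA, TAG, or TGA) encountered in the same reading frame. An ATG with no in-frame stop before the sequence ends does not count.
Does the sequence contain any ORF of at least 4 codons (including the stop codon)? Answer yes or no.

yes

Reverse complement (5'→3'): TTTTGCACATGACGTGGTTATAGTCACGATGCAAACAAGGTAGCGCGTTTG
Frame +1: CAA ACG CGC TAC CTT GTT TGC ATC GTG ACT ATA ACC ACG TCA TGT GCA AAA — no ATG→stop ORF.
Frame +2: AAA CGC GCT ACC TTG TTT GCA TCG TGA CTA TAA CCA CGT CAT GTG CAA — no ATG→stop ORF.
Frame +3: AAC GCG CTA CCT TGT TTG CAT CGT GAC TAT AAC CAC GTC ATG TGC AAA — no ATG→stop ORF.
Frame -1: TTT TGC ACA TGA CGT GGT TAT AGT CAC GAT GCA AAC AAG GTA GCG CGT TTG — no ATG→stop ORF.
Frame -2: TTT GCA CAT GAC GTG GTT ATA GTC ACG ATG CAA ACA AGG TAG CGC GTT — ATG at 29, stop TAG at 41 → 15 nt.
Frame -3: TTG CAC ATG ACG TGG TTA TAG TCA CGA TGC AAA CAA GGT AGC GCG TTT — ATG at 9, stop TAG at 21 → 15 nt.
Frame -2 has an ORF of 5 codons (positions 29–43) ≥ 4, so yes.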